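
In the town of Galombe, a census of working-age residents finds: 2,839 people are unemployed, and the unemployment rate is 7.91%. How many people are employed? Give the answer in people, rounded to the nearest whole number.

Labor force = U / u = 2,839 / 0.0791 ≈ 35,891.
Employed = labor force − unemployed = 35,891 − 2,839 = 33,052.

About 33,052 are employed.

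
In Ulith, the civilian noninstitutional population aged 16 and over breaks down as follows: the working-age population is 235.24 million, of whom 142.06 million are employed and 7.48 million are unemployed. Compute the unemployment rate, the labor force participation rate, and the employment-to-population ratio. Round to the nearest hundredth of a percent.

Labor force = employed + unemployed = 142.06 + 7.48 = 149.54 million.
Unemployment rate = 7.48 / 149.54 = 5.00%.
Labor force participation rate = 149.54 / 235.24 = 63.57%.
Employment-population ratio = 142.06 / 235.24 = 60.39%.

Unemployment rate ≈ 5.00%; labor force participation rate ≈ 63.57%; employment-population ratio ≈ 60.39%.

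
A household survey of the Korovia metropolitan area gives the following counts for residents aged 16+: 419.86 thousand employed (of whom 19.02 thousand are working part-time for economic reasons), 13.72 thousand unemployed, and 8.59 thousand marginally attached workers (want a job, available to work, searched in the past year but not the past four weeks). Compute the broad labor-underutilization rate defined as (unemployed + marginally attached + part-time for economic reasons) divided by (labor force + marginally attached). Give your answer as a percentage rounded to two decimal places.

Broad underutilization rate ≈ 9.35%.

Labor force = 419.86 + 13.72 = 433.58 thousand.
Numerator = 13.72 + 8.59 + 19.02 = 41.33 thousand.
Denominator = 433.58 + 8.59 = 442.17 thousand.
Broad rate = 41.33 / 442.17 = 9.35%.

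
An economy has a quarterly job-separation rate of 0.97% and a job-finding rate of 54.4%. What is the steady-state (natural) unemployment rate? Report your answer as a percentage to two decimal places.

At steady state the flows balance: s·E = f·U, so U/(E+U) = s/(s+f).
u* = 0.97 / (0.97 + 54.4) = 0.97 / 55.37 = 1.75%.

Steady-state unemployment rate ≈ 1.75%.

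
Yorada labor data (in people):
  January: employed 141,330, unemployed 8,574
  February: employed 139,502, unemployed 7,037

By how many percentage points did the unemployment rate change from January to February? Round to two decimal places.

January: labor force = 141,330 + 8,574 = 149,904; u = 8,574/149,904 = 5.72%.
February: labor force = 139,502 + 7,037 = 146,539; u = 7,037/146,539 = 4.80%.
Change = 4.80% − 5.72% = −0.92 pp.

The unemployment rate changed by −0.92 percentage points.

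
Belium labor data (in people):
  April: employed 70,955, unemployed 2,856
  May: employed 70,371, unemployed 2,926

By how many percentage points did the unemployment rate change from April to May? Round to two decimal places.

The unemployment rate changed by +0.12 percentage points.

April: labor force = 70,955 + 2,856 = 73,811; u = 2,856/73,811 = 3.87%.
May: labor force = 70,371 + 2,926 = 73,297; u = 2,926/73,297 = 3.99%.
Change = 3.99% − 3.87% = +0.12 pp.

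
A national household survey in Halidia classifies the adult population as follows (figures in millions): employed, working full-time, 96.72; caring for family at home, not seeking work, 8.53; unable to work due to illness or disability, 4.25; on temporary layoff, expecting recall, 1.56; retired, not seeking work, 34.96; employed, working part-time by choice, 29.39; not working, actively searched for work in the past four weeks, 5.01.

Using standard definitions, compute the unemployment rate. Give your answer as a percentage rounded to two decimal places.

Unemployment rate ≈ 4.95%.

Employed = 96.72 + 29.39 = 126.11 million.
Unemployed = 1.56 + 5.01 = 6.57 million (jobless and actively searching, or on temporary layoff).
Labor force = 126.11 + 6.57 = 132.68 million.
Unemployment rate = 6.57 / 132.68 = 4.95%.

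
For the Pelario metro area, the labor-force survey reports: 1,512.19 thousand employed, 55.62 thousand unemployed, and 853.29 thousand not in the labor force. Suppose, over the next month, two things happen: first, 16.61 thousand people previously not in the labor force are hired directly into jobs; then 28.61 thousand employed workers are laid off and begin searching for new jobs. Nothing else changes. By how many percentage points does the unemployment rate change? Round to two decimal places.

Initially, labor force = 1,512.19 + 55.62 = 1,567.81 thousand, so u = 55.62/1,567.81 = 3.55%.
After the first change, employed and labor force both rise by 16.61; unemployed unchanged → E = 1,528.80, U = 55.62, labor force = 1,584.42 thousand.
After the second change, employed falls and unemployed rises by 28.61; labor force unchanged → E = 1,500.19, U = 84.23, labor force = 1,584.42 thousand.
New unemployment rate = 84.23 / 1,584.42 = 5.32%.
Change = 5.32% − 3.55% = +1.77 percentage points.

The unemployment rate changes by +1.77 percentage points.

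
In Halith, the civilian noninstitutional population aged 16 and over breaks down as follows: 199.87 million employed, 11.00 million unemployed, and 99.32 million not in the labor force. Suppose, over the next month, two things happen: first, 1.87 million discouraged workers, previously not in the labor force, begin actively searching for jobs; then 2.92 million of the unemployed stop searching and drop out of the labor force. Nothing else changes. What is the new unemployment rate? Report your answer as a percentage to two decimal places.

Initially, labor force = 199.87 + 11.00 = 210.87 million, so u = 11.00/210.87 = 5.22%.
After the first change, unemployed and labor force both rise by 1.87 → E = 199.87, U = 12.87, labor force = 212.74 million.
After the second change, unemployed and labor force both fall by 2.92 → E = 199.87, U = 9.95, labor force = 209.82 million.
New unemployment rate = 9.95 / 209.82 = 4.74%.

New unemployment rate ≈ 4.74%.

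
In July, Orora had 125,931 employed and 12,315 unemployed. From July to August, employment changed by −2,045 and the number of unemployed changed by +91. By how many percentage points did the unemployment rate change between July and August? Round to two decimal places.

July: labor force = 125,931 + 12,315 = 138,246; u = 12,315/138,246 = 8.91%.
August: labor force = 123,886 + 12,406 = 136,292; u = 12,406/136,292 = 9.10%.
Change = 9.10% − 8.91% = +0.19 pp.

The unemployment rate changed by +0.19 percentage points.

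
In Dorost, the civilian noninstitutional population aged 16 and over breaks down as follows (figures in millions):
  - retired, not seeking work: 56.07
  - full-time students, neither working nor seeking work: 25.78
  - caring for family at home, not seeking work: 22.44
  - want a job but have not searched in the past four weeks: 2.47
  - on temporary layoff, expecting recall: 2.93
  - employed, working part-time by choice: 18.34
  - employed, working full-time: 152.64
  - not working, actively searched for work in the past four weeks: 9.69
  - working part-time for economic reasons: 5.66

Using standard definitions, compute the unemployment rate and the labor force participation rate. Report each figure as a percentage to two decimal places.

Unemployment rate ≈ 6.67%; labor force participation rate ≈ 63.93%.

Employed = 18.34 + 152.64 + 5.66 = 176.64 million (anyone who worked, including part-time for economic reasons, counts as employed).
Unemployed = 2.93 + 9.69 = 12.62 million (jobless and actively searching, or on temporary layoff).
Labor force = 176.64 + 12.62 = 189.26 million.
Not in labor force = 56.07 + 25.78 + 22.44 + 2.47 = 106.76 million (those not working and not actively searching are outside the labor force — including those who want a job but have given up searching).
Civilian working-age population = 189.26 + 106.76 = 296.02 million.
Unemployment rate = 12.62 / 189.26 = 6.67%.
Labor force participation rate = 189.26 / 296.02 = 63.93%.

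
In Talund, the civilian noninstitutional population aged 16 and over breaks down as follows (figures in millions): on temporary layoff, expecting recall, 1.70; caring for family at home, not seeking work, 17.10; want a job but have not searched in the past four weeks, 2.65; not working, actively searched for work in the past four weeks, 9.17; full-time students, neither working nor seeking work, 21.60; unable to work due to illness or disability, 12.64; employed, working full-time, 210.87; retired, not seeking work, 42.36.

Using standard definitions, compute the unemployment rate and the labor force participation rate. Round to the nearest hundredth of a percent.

Employed = 210.87 million.
Unemployed = 1.70 + 9.17 = 10.87 million (jobless and actively searching, or on temporary layoff).
Labor force = 210.87 + 10.87 = 221.74 million.
Not in labor force = 17.10 + 2.65 + 21.60 + 12.64 + 42.36 = 96.35 million (those not working and not actively searching are outside the labor force — including those who want a job but have given up searching).
Civilian working-age population = 221.74 + 96.35 = 318.09 million.
Unemployment rate = 10.87 / 221.74 = 4.90%.
Labor force participation rate = 221.74 / 318.09 = 69.71%.

Unemployment rate ≈ 4.90%; labor force participation rate ≈ 69.71%.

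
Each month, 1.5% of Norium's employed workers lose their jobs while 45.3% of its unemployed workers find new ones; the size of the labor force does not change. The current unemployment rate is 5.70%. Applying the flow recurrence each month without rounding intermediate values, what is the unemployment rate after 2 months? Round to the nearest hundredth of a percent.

Unemployment rate after two months ≈ 3.91%.

With a fixed labor force, u_{t+1} = u_t + s·(1−u_t) − f·u_t = u_t·(1−s−f) + s.
Here 1−s−f = 0.532 and s = 0.015.
u_1 = 0.057000 × 0.532 + 0.015 = 0.045324.
u_2 = 0.045324 × 0.532 + 0.015 = 0.039112.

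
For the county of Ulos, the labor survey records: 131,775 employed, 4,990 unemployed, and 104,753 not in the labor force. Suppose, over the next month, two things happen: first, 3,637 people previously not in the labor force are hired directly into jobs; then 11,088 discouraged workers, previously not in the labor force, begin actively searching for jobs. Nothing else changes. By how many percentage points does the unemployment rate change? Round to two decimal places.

Initially, labor force = 131,775 + 4,990 = 136,765, so u = 4,990/136,765 = 3.65%.
After the first change, employed and labor force both rise by 3,637; unemployed unchanged → E = 135,412, U = 4,990, labor force = 140,402.
After the second change, unemployed and labor force both rise by 11,088 → E = 135,412, U = 16,078, labor force = 151,490.
New unemployment rate = 16,078 / 151,490 = 10.61%.
Change = 10.61% − 3.65% = +6.96 percentage points.

The unemployment rate changes by +6.96 percentage points.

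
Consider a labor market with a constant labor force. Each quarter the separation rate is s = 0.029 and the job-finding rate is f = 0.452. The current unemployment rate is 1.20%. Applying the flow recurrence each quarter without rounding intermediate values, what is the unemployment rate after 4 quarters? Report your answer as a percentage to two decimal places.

With a fixed labor force, u_{t+1} = u_t + s·(1−u_t) − f·u_t = u_t·(1−s−f) + s.
Here 1−s−f = 0.519 and s = 0.029.
u_1 = 0.012000 × 0.519 + 0.029 = 0.035228.
u_2 = 0.035228 × 0.519 + 0.029 = 0.047283.
u_3 = 0.047283 × 0.519 + 0.029 = 0.053540.
u_4 = 0.053540 × 0.519 + 0.029 = 0.056787.

Unemployment rate after four quarters ≈ 5.68%.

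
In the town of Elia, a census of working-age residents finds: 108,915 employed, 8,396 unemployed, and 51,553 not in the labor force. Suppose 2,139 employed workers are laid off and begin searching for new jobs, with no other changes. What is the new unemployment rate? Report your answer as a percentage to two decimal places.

Initially, labor force = 108,915 + 8,396 = 117,311, so u = 8,396/117,311 = 7.16%.
After the change, employed falls and unemployed rises by 2,139; labor force unchanged → E = 106,776, U = 10,535, labor force = 117,311.
New unemployment rate = 10,535 / 117,311 = 8.98%.

New unemployment rate ≈ 8.98%.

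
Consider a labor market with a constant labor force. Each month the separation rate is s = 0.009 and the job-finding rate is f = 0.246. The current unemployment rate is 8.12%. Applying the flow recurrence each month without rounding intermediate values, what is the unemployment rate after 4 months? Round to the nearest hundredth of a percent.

Unemployment rate after four months ≈ 4.94%.

With a fixed labor force, u_{t+1} = u_t + s·(1−u_t) − f·u_t = u_t·(1−s−f) + s.
Here 1−s−f = 0.745 and s = 0.009.
u_1 = 0.081200 × 0.745 + 0.009 = 0.069494.
u_2 = 0.069494 × 0.745 + 0.009 = 0.060773.
u_3 = 0.060773 × 0.745 + 0.009 = 0.054276.
u_4 = 0.054276 × 0.745 + 0.009 = 0.049436.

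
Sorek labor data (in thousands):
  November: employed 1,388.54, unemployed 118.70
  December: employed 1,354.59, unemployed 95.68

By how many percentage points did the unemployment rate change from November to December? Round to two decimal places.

The unemployment rate changed by −1.28 percentage points.

November: labor force = 1,388.54 + 118.70 = 1,507.24; u = 118.70/1,507.24 = 7.88%.
December: labor force = 1,354.59 + 95.68 = 1,450.27; u = 95.68/1,450.27 = 6.60%.
Change = 6.60% − 7.88% = −1.28 pp.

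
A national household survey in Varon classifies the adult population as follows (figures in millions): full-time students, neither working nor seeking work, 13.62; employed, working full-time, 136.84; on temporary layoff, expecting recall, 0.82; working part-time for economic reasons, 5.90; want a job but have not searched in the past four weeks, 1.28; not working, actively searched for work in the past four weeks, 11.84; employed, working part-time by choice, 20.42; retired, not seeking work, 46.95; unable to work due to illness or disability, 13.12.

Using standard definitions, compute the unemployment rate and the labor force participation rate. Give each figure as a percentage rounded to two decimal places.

Unemployment rate ≈ 7.20%; labor force participation rate ≈ 70.11%.

Employed = 136.84 + 5.90 + 20.42 = 163.16 million (anyone who worked, including part-time for economic reasons, counts as employed).
Unemployed = 0.82 + 11.84 = 12.66 million (jobless and actively searching, or on temporary layoff).
Labor force = 163.16 + 12.66 = 175.82 million.
Not in labor force = 13.62 + 1.28 + 46.95 + 13.12 = 74.97 million (those not working and not actively searching are outside the labor force — including those who want a job but have given up searching).
Civilian working-age population = 175.82 + 74.97 = 250.79 million.
Unemployment rate = 12.66 / 175.82 = 7.20%.
Labor force participation rate = 175.82 / 250.79 = 70.11%.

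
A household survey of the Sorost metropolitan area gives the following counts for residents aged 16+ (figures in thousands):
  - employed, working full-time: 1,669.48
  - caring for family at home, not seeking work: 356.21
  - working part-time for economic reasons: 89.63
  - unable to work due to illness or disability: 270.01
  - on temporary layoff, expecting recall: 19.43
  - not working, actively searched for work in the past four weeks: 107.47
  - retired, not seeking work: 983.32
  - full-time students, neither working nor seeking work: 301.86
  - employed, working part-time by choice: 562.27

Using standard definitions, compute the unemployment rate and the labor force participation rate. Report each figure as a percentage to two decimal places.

Unemployment rate ≈ 5.18%; labor force participation rate ≈ 56.16%.

Employed = 1,669.48 + 89.63 + 562.27 = 2,321.38 thousand (anyone who worked, including part-time for economic reasons, counts as employed).
Unemployed = 19.43 + 107.47 = 126.90 thousand (jobless and actively searching, or on temporary layoff).
Labor force = 2,321.38 + 126.90 = 2,448.28 thousand.
Not in labor force = 356.21 + 270.01 + 983.32 + 301.86 = 1,911.40 thousand (those not working and not actively searching are outside the labor force).
Civilian working-age population = 2,448.28 + 1,911.40 = 4,359.68 thousand.
Unemployment rate = 126.90 / 2,448.28 = 5.18%.
Labor force participation rate = 2,448.28 / 4,359.68 = 56.16%.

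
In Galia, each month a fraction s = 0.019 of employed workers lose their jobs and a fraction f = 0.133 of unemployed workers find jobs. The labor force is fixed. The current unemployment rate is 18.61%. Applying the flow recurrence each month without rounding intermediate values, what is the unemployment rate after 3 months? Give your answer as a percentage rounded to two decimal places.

With a fixed labor force, u_{t+1} = u_t + s·(1−u_t) − f·u_t = u_t·(1−s−f) + s.
Here 1−s−f = 0.848 and s = 0.019.
u_1 = 0.186100 × 0.848 + 0.019 = 0.176813.
u_2 = 0.176813 × 0.848 + 0.019 = 0.168937.
u_3 = 0.168937 × 0.848 + 0.019 = 0.162259.

Unemployment rate after three months ≈ 16.23%.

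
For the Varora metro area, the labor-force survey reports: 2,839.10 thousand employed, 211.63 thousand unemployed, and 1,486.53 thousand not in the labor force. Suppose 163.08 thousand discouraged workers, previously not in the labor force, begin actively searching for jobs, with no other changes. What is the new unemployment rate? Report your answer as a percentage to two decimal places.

New unemployment rate ≈ 11.66%.

Initially, labor force = 2,839.10 + 211.63 = 3,050.73 thousand, so u = 211.63/3,050.73 = 6.94%.
After the change, unemployed and labor force both rise by 163.08 → E = 2,839.10, U = 374.71, labor force = 3,213.81 thousand.
New unemployment rate = 374.71 / 3,213.81 = 11.66%.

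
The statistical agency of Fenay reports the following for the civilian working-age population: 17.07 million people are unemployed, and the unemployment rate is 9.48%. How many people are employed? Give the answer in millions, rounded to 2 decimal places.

Labor force = U / u = 17.07 / 0.0948 ≈ 180.06 million.
Employed = labor force − unemployed = 180.06 − 17.07 = 162.99 million.

About 162.99 million are employed.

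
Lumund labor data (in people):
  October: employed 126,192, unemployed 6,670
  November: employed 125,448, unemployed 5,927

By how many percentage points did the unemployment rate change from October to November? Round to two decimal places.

The unemployment rate changed by −0.51 percentage points.

October: labor force = 126,192 + 6,670 = 132,862; u = 6,670/132,862 = 5.02%.
November: labor force = 125,448 + 5,927 = 131,375; u = 5,927/131,375 = 4.51%.
Change = 4.51% − 5.02% = −0.51 pp.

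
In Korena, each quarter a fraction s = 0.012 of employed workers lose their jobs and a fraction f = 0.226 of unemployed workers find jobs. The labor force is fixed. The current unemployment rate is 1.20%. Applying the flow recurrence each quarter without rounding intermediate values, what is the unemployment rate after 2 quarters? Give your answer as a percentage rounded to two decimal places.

Unemployment rate after two quarters ≈ 2.81%.

With a fixed labor force, u_{t+1} = u_t + s·(1−u_t) − f·u_t = u_t·(1−s−f) + s.
Here 1−s−f = 0.762 and s = 0.012.
u_1 = 0.012000 × 0.762 + 0.012 = 0.021144.
u_2 = 0.021144 × 0.762 + 0.012 = 0.028112.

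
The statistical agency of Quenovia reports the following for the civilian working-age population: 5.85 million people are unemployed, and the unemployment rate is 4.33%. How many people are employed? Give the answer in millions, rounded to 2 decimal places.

Labor force = U / u = 5.85 / 0.0433 ≈ 135.10 million.
Employed = labor force − unemployed = 135.10 − 5.85 = 129.25 million.

About 129.25 million are employed.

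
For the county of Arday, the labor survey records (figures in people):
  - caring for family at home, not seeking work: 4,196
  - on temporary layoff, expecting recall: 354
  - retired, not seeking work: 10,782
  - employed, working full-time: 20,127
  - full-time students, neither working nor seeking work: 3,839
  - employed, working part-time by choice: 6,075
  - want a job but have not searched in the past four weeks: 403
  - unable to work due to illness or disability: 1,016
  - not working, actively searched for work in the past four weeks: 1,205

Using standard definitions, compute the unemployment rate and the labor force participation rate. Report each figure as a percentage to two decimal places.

Unemployment rate ≈ 5.62%; labor force participation rate ≈ 57.84%.

Employed = 20,127 + 6,075 = 26,202.
Unemployed = 354 + 1,205 = 1,559 (jobless and actively searching, or on temporary layoff).
Labor force = 26,202 + 1,559 = 27,761.
Not in labor force = 4,196 + 10,782 + 3,839 + 403 + 1,016 = 20,236 (those not working and not actively searching are outside the labor force — including those who want a job but have given up searching).
Civilian working-age population = 27,761 + 20,236 = 47,997.
Unemployment rate = 1,559 / 27,761 = 5.62%.
Labor force participation rate = 27,761 / 47,997 = 57.84%.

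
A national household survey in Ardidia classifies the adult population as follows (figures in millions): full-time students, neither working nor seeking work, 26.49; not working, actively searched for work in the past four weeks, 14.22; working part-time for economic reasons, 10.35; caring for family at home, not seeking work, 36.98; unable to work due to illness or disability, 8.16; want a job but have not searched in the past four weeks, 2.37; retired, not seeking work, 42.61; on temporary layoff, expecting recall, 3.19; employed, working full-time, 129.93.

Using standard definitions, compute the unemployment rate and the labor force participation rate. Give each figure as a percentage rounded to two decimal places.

Unemployment rate ≈ 11.04%; labor force participation rate ≈ 57.49%.

Employed = 10.35 + 129.93 = 140.28 million (anyone who worked, including part-time for economic reasons, counts as employed).
Unemployed = 14.22 + 3.19 = 17.41 million (jobless and actively searching, or on temporary layoff).
Labor force = 140.28 + 17.41 = 157.69 million.
Not in labor force = 26.49 + 36.98 + 8.16 + 2.37 + 42.61 = 116.61 million (those not working and not actively searching are outside the labor force — including those who want a job but have given up searching).
Civilian working-age population = 157.69 + 116.61 = 274.30 million.
Unemployment rate = 17.41 / 157.69 = 11.04%.
Labor force participation rate = 157.69 / 274.30 = 57.49%.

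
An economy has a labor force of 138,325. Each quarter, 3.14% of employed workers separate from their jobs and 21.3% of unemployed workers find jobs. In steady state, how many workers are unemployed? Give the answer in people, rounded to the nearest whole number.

About 17,772 are unemployed in steady state.

Steady-state unemployment rate u* = s/(s+f) = 3.14/(3.14+21.3) = 0.128478.
Unemployed = u* × labor force = 0.128478 × 138,325 ≈ 17,772.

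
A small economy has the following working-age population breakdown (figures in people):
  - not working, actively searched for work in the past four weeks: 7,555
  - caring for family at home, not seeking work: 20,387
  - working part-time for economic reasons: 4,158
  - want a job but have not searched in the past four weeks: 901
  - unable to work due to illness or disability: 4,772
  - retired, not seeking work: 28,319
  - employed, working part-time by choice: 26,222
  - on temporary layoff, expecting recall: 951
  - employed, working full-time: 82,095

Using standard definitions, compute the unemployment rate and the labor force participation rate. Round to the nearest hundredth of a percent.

Unemployment rate ≈ 7.03%; labor force participation rate ≈ 68.99%.

Employed = 4,158 + 26,222 + 82,095 = 112,475 (anyone who worked, including part-time for economic reasons, counts as employed).
Unemployed = 7,555 + 951 = 8,506 (jobless and actively searching, or on temporary layoff).
Labor force = 112,475 + 8,506 = 120,981.
Not in labor force = 20,387 + 901 + 4,772 + 28,319 = 54,379 (those not working and not actively searching are outside the labor force — including those who want a job but have given up searching).
Civilian working-age population = 120,981 + 54,379 = 175,360.
Unemployment rate = 8,506 / 120,981 = 7.03%.
Labor force participation rate = 120,981 / 175,360 = 68.99%.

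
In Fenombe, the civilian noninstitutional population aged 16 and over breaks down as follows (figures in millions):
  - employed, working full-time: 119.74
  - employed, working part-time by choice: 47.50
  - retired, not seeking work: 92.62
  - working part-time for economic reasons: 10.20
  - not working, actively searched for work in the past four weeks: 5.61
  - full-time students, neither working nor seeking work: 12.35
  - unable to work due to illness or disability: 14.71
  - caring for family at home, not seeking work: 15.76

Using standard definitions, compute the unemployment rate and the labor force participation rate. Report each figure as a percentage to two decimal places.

Unemployment rate ≈ 3.06%; labor force participation rate ≈ 57.47%.

Employed = 119.74 + 47.50 + 10.20 = 177.44 million (anyone who worked, including part-time for economic reasons, counts as employed).
Unemployed = 5.61 million.
Labor force = 177.44 + 5.61 = 183.05 million.
Not in labor force = 92.62 + 12.35 + 14.71 + 15.76 = 135.44 million (those not working and not actively searching are outside the labor force).
Civilian working-age population = 183.05 + 135.44 = 318.49 million.
Unemployment rate = 5.61 / 183.05 = 3.06%.
Labor force participation rate = 183.05 / 318.49 = 57.47%.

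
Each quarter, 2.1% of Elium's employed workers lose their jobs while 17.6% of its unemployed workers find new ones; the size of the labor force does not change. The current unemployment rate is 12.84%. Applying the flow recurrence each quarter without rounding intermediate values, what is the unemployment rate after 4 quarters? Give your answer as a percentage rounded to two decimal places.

Unemployment rate after four quarters ≈ 11.57%.

With a fixed labor force, u_{t+1} = u_t + s·(1−u_t) − f·u_t = u_t·(1−s−f) + s.
Here 1−s−f = 0.803 and s = 0.021.
u_1 = 0.128400 × 0.803 + 0.021 = 0.124105.
u_2 = 0.124105 × 0.803 + 0.021 = 0.120656.
u_3 = 0.120656 × 0.803 + 0.021 = 0.117887.
u_4 = 0.117887 × 0.803 + 0.021 = 0.115663.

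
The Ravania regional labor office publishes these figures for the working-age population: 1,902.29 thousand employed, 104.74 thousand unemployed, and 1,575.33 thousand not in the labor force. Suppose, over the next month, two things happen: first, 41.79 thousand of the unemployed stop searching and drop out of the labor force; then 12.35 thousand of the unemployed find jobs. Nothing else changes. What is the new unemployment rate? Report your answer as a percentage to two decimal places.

Initially, labor force = 1,902.29 + 104.74 = 2,007.03 thousand, so u = 104.74/2,007.03 = 5.22%.
After the first change, unemployed and labor force both fall by 41.79 → E = 1,902.29, U = 62.95, labor force = 1,965.24 thousand.
After the second change, unemployed falls and employed rises by 12.35; labor force unchanged → E = 1,914.64, U = 50.60, labor force = 1,965.24 thousand.
New unemployment rate = 50.60 / 1,965.24 = 2.57%.

New unemployment rate ≈ 2.57%.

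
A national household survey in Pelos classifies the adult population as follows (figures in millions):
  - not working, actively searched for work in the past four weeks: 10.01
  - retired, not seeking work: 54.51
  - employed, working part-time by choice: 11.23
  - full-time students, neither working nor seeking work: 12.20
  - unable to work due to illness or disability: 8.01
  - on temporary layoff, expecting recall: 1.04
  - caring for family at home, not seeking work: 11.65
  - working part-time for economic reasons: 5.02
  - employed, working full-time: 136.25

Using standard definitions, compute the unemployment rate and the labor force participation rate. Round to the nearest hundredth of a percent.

Unemployment rate ≈ 6.76%; labor force participation rate ≈ 65.44%.

Employed = 11.23 + 5.02 + 136.25 = 152.50 million (anyone who worked, including part-time for economic reasons, counts as employed).
Unemployed = 10.01 + 1.04 = 11.05 million (jobless and actively searching, or on temporary layoff).
Labor force = 152.50 + 11.05 = 163.55 million.
Not in labor force = 54.51 + 12.20 + 8.01 + 11.65 = 86.37 million (those not working and not actively searching are outside the labor force).
Civilian working-age population = 163.55 + 86.37 = 249.92 million.
Unemployment rate = 11.05 / 163.55 = 6.76%.
Labor force participation rate = 163.55 / 249.92 = 65.44%.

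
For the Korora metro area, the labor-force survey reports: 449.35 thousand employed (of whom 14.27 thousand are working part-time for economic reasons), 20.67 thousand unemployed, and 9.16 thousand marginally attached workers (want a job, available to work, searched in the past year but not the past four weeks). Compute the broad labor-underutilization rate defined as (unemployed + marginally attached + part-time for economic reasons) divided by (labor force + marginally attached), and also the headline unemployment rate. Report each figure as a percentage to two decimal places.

Broad underutilization rate ≈ 9.20%; headline unemployment rate ≈ 4.40%.

Labor force = 449.35 + 20.67 = 470.02 thousand.
Numerator = 20.67 + 9.16 + 14.27 = 44.10 thousand.
Denominator = 470.02 + 9.16 = 479.18 thousand.
Broad rate = 44.10 / 479.18 = 9.20%.
Headline unemployment rate = 20.67 / 470.02 = 4.40%.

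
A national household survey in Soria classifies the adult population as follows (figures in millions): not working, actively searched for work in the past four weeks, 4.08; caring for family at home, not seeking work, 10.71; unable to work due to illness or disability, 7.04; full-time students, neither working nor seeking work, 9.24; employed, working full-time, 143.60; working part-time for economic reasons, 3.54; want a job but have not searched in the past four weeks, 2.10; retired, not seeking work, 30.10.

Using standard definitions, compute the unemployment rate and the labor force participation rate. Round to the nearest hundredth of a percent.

Employed = 143.60 + 3.54 = 147.14 million (anyone who worked, including part-time for economic reasons, counts as employed).
Unemployed = 4.08 million.
Labor force = 147.14 + 4.08 = 151.22 million.
Not in labor force = 10.71 + 7.04 + 9.24 + 2.10 + 30.10 = 59.19 million (those not working and not actively searching are outside the labor force — including those who want a job but have given up searching).
Civilian working-age population = 151.22 + 59.19 = 210.41 million.
Unemployment rate = 4.08 / 151.22 = 2.70%.
Labor force participation rate = 151.22 / 210.41 = 71.87%.

Unemployment rate ≈ 2.70%; labor force participation rate ≈ 71.87%.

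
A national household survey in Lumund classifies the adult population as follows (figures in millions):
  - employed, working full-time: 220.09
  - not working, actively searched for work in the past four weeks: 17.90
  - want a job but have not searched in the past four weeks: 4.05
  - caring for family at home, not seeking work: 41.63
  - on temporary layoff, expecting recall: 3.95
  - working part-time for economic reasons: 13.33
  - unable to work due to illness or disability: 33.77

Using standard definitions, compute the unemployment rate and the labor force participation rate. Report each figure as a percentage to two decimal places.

Employed = 220.09 + 13.33 = 233.42 million (anyone who worked, including part-time for economic reasons, counts as employed).
Unemployed = 17.90 + 3.95 = 21.85 million (jobless and actively searching, or on temporary layoff).
Labor force = 233.42 + 21.85 = 255.27 million.
Not in labor force = 4.05 + 41.63 + 33.77 = 79.45 million (those not working and not actively searching are outside the labor force — including those who want a job but have given up searching).
Civilian working-age population = 255.27 + 79.45 = 334.72 million.
Unemployment rate = 21.85 / 255.27 = 8.56%.
Labor force participation rate = 255.27 / 334.72 = 76.26%.

Unemployment rate ≈ 8.56%; labor force participation rate ≈ 76.26%.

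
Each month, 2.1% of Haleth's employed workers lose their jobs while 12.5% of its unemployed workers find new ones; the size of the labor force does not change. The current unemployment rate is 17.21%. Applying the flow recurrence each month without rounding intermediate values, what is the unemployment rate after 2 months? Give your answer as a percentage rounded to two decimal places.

Unemployment rate after two months ≈ 16.44%.

With a fixed labor force, u_{t+1} = u_t + s·(1−u_t) − f·u_t = u_t·(1−s−f) + s.
Here 1−s−f = 0.854 and s = 0.021.
u_1 = 0.172100 × 0.854 + 0.021 = 0.167973.
u_2 = 0.167973 × 0.854 + 0.021 = 0.164449.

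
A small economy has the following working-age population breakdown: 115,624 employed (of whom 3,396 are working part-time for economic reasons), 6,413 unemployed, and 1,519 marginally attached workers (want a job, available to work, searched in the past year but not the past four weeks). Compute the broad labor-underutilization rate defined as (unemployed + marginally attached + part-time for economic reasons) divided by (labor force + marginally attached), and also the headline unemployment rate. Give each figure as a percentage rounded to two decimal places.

Broad underutilization rate ≈ 9.17%; headline unemployment rate ≈ 5.25%.

Labor force = 115,624 + 6,413 = 122,037.
Numerator = 6,413 + 1,519 + 3,396 = 11,328.
Denominator = 122,037 + 1,519 = 123,556.
Broad rate = 11,328 / 123,556 = 9.17%.
Headline unemployment rate = 6,413 / 122,037 = 5.25%.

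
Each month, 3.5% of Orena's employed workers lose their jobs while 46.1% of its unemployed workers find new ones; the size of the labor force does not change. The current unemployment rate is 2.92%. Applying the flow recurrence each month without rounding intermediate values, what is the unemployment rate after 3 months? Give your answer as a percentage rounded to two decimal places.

Unemployment rate after three months ≈ 6.53%.

With a fixed labor force, u_{t+1} = u_t + s·(1−u_t) − f·u_t = u_t·(1−s−f) + s.
Here 1−s−f = 0.504 and s = 0.035.
u_1 = 0.029200 × 0.504 + 0.035 = 0.049717.
u_2 = 0.049717 × 0.504 + 0.035 = 0.060057.
u_3 = 0.060057 × 0.504 + 0.035 = 0.065269.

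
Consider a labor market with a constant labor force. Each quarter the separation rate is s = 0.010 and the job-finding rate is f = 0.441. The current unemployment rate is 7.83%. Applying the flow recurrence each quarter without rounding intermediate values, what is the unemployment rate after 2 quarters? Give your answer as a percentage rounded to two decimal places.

With a fixed labor force, u_{t+1} = u_t + s·(1−u_t) − f·u_t = u_t·(1−s−f) + s.
Here 1−s−f = 0.549 and s = 0.010.
u_1 = 0.078300 × 0.549 + 0.010 = 0.052987.
u_2 = 0.052987 × 0.549 + 0.010 = 0.039090.

Unemployment rate after two quarters ≈ 3.91%.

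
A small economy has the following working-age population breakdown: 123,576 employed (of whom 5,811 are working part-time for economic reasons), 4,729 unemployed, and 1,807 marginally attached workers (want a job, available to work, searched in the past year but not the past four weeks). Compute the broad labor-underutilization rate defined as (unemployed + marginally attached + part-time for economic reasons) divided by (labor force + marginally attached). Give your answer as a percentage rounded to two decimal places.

Labor force = 123,576 + 4,729 = 128,305.
Numerator = 4,729 + 1,807 + 5,811 = 12,347.
Denominator = 128,305 + 1,807 = 130,112.
Broad rate = 12,347 / 130,112 = 9.49%.

Broad underutilization rate ≈ 9.49%.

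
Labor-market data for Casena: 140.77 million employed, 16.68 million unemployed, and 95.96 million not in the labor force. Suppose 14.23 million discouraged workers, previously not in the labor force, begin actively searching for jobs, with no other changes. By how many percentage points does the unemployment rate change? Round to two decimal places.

The unemployment rate changes by +7.41 percentage points.

Initially, labor force = 140.77 + 16.68 = 157.45 million, so u = 16.68/157.45 = 10.59%.
After the change, unemployed and labor force both rise by 14.23 → E = 140.77, U = 30.91, labor force = 171.68 million.
New unemployment rate = 30.91 / 171.68 = 18.00%.
Change = 18.00% − 10.59% = +7.41 percentage points.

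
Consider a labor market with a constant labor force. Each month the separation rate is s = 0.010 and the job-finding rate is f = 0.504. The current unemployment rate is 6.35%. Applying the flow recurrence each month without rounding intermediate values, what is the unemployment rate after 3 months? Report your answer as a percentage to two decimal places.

With a fixed labor force, u_{t+1} = u_t + s·(1−u_t) − f·u_t = u_t·(1−s−f) + s.
Here 1−s−f = 0.486 and s = 0.010.
u_1 = 0.063500 × 0.486 + 0.010 = 0.040861.
u_2 = 0.040861 × 0.486 + 0.010 = 0.029858.
u_3 = 0.029858 × 0.486 + 0.010 = 0.024511.

Unemployment rate after three months ≈ 2.45%.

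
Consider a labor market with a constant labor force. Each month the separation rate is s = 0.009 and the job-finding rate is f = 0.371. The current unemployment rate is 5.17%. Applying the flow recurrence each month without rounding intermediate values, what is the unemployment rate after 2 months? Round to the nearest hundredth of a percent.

With a fixed labor force, u_{t+1} = u_t + s·(1−u_t) − f·u_t = u_t·(1−s−f) + s.
Here 1−s−f = 0.620 and s = 0.009.
u_1 = 0.051700 × 0.620 + 0.009 = 0.041054.
u_2 = 0.041054 × 0.620 + 0.009 = 0.034453.

Unemployment rate after two months ≈ 3.45%.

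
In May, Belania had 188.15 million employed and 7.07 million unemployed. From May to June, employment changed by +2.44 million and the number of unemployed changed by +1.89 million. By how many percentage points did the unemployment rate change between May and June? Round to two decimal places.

The unemployment rate changed by +0.87 percentage points.

May: labor force = 188.15 + 7.07 = 195.22; u = 7.07/195.22 = 3.62%.
June: labor force = 190.59 + 8.96 = 199.55; u = 8.96/199.55 = 4.49%.
Change = 4.49% − 3.62% = +0.87 pp.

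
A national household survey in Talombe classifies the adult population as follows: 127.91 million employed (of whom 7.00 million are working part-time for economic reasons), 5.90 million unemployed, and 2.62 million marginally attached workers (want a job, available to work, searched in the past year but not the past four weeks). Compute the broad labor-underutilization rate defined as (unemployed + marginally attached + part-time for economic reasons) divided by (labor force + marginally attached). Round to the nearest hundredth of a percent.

Broad underutilization rate ≈ 11.38%.

Labor force = 127.91 + 5.90 = 133.81 million.
Numerator = 5.90 + 2.62 + 7.00 = 15.52 million.
Denominator = 133.81 + 2.62 = 136.43 million.
Broad rate = 15.52 / 136.43 = 11.38%.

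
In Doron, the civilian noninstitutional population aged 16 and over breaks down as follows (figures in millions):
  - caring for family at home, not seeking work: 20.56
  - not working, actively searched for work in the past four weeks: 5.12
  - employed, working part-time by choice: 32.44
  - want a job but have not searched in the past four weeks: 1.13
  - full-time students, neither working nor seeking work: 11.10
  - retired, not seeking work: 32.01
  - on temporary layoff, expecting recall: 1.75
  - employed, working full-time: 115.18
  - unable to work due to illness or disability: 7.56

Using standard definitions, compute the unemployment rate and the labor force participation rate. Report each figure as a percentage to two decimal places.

Employed = 32.44 + 115.18 = 147.62 million.
Unemployed = 5.12 + 1.75 = 6.87 million (jobless and actively searching, or on temporary layoff).
Labor force = 147.62 + 6.87 = 154.49 million.
Not in labor force = 20.56 + 1.13 + 11.10 + 32.01 + 7.56 = 72.36 million (those not working and not actively searching are outside the labor force — including those who want a job but have given up searching).
Civilian working-age population = 154.49 + 72.36 = 226.85 million.
Unemployment rate = 6.87 / 154.49 = 4.45%.
Labor force participation rate = 154.49 / 226.85 = 68.10%.

Unemployment rate ≈ 4.45%; labor force participation rate ≈ 68.10%.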